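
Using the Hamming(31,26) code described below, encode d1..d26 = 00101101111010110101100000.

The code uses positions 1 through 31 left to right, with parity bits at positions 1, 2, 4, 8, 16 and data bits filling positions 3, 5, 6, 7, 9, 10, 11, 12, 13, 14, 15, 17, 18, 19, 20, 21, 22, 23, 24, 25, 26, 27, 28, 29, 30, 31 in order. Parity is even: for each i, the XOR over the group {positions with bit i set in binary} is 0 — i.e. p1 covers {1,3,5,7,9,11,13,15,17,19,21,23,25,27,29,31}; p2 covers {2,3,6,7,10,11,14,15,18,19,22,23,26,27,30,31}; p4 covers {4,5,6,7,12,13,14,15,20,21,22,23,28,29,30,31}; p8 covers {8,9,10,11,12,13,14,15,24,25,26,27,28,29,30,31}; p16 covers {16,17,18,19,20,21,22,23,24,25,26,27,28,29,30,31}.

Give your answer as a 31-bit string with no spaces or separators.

Place data at non-parity positions: p1 p2 0 p4 0 1 0 p8 1 1 0 1 1 1 1 p16 0 1 0 1 1 0 1 0 1 1 0 0 0 0 0
p1 (pos 1,3,5,7,9,11,13,15,17,19,21,23,25,27,29,31): XOR of data positions = 0⊕0⊕0⊕1⊕0⊕1⊕1⊕0⊕0⊕1⊕1⊕1⊕0⊕0⊕0 = 0
p2 (pos 2,3,6,7,10,11,14,15,18,19,22,23,26,27,30,31): XOR of data positions = 0⊕1⊕0⊕1⊕0⊕1⊕1⊕1⊕0⊕0⊕1⊕1⊕0⊕0⊕0 = 1
p4 (pos 4,5,6,7,12,13,14,15,20,21,22,23,28,29,30,31): XOR of data positions = 0⊕1⊕0⊕1⊕1⊕1⊕1⊕1⊕1⊕0⊕1⊕0⊕0⊕0⊕0 = 0
p8 (pos 8,9,10,11,12,13,14,15,24,25,26,27,28,29,30,31): XOR of data positions = 1⊕1⊕0⊕1⊕1⊕1⊕1⊕0⊕1⊕1⊕0⊕0⊕0⊕0⊕0 = 0
p16 (pos 16,17,18,19,20,21,22,23,24,25,26,27,28,29,30,31): XOR of data positions = 0⊕1⊕0⊕1⊕1⊕0⊕1⊕0⊕1⊕1⊕0⊕0⊕0⊕0⊕0 = 0
Codeword: 0100010011011110010110101100000

0100010011011110010110101100000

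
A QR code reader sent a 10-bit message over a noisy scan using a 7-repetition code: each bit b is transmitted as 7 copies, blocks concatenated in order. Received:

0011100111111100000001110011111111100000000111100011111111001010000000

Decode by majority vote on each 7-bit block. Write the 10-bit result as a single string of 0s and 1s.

0101101110

Block 1 (0011100): 3 ones → 0
Block 2 (1111111): 7 ones → 1
Block 3 (0000000): 0 ones → 0
Block 4 (1110011): 5 ones → 1
Block 5 (1111111): 7 ones → 1
Block 6 (0000000): 0 ones → 0
Block 7 (0111100): 4 ones → 1
Block 8 (0111111): 6 ones → 1
Block 9 (1100101): 4 ones → 1
Block 10 (0000000): 0 ones → 0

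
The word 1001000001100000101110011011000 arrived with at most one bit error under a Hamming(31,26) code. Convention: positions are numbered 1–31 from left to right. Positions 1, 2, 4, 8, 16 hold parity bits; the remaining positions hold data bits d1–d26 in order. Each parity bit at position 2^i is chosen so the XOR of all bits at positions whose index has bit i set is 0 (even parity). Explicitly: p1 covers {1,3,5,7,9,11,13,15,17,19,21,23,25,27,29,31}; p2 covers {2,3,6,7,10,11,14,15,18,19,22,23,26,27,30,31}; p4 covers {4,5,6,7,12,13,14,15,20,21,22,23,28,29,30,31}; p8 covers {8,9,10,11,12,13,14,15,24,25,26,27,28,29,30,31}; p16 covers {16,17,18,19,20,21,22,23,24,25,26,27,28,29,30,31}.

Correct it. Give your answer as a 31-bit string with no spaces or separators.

0001000001100000101110011011000

s1 (pos 1,3,5,7,9,11,13,15,17,19,21,23,25,27,29,31): 1⊕0⊕0⊕0⊕0⊕1⊕0⊕0⊕1⊕1⊕1⊕0⊕1⊕1⊕0⊕0 = 1
s2 (pos 2,3,6,7,10,11,14,15,18,19,22,23,26,27,30,31): 0⊕0⊕0⊕0⊕1⊕1⊕0⊕0⊕0⊕1⊕0⊕0⊕0⊕1⊕0⊕0 = 0
s4 (pos 4,5,6,7,12,13,14,15,20,21,22,23,28,29,30,31): 1⊕0⊕0⊕0⊕0⊕0⊕0⊕0⊕1⊕1⊕0⊕0⊕1⊕0⊕0⊕0 = 0
s8 (pos 8,9,10,11,12,13,14,15,24,25,26,27,28,29,30,31): 0⊕0⊕1⊕1⊕0⊕0⊕0⊕0⊕1⊕1⊕0⊕1⊕1⊕0⊕0⊕0 = 0
s16 (pos 16,17,18,19,20,21,22,23,24,25,26,27,28,29,30,31): 0⊕1⊕0⊕1⊕1⊕1⊕0⊕0⊕1⊕1⊕0⊕1⊕1⊕0⊕0⊕0 = 0
Syndrome s16…s1 = 00001 → error at position 1.
Flip position 1: 1001000001100000101110011011000 → 0001000001100000101110011011000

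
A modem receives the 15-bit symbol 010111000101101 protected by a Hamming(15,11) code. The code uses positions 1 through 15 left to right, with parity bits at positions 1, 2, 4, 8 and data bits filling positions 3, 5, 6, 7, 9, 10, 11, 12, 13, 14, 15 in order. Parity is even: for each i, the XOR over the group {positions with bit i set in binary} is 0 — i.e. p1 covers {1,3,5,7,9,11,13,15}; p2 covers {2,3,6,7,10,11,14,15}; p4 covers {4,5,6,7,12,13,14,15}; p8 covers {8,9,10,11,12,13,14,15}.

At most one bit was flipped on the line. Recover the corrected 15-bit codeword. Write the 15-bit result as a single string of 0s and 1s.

110111000101101

s1 (pos 1,3,5,7,9,11,13,15): 0⊕0⊕1⊕0⊕0⊕0⊕1⊕1 = 1
s2 (pos 2,3,6,7,10,11,14,15): 1⊕0⊕1⊕0⊕1⊕0⊕0⊕1 = 0
s4 (pos 4,5,6,7,12,13,14,15): 1⊕1⊕1⊕0⊕1⊕1⊕0⊕1 = 0
s8 (pos 8,9,10,11,12,13,14,15): 0⊕0⊕1⊕0⊕1⊕1⊕0⊕1 = 0
Syndrome s8…s1 = 0001 → error at position 1.
Flip position 1: 010111000101101 → 110111000101101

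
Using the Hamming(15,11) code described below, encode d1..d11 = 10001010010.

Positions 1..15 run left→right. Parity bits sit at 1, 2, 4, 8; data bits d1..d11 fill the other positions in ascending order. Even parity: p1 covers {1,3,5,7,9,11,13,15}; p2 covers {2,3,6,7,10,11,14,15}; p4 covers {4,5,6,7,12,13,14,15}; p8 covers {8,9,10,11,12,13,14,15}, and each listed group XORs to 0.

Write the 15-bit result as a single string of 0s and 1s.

111100011010010

Place data at non-parity positions: p1 p2 1 p4 0 0 0 p8 1 0 1 0 0 1 0
p1 (pos 1,3,5,7,9,11,13,15): XOR of data positions = 1⊕0⊕0⊕1⊕1⊕0⊕0 = 1
p2 (pos 2,3,6,7,10,11,14,15): XOR of data positions = 1⊕0⊕0⊕0⊕1⊕1⊕0 = 1
p4 (pos 4,5,6,7,12,13,14,15): XOR of data positions = 0⊕0⊕0⊕0⊕0⊕1⊕0 = 1
p8 (pos 8,9,10,11,12,13,14,15): XOR of data positions = 1⊕0⊕1⊕0⊕0⊕1⊕0 = 1
Codeword: 111100011010010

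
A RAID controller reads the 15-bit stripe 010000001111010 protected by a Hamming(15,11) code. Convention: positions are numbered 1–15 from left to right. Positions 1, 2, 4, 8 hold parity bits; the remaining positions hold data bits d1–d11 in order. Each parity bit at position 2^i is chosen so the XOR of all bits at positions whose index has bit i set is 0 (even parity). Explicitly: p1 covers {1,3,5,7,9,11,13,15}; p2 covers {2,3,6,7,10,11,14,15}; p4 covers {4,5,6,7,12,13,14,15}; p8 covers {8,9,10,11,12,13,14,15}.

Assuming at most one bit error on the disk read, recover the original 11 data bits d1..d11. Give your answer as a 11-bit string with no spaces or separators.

00001111010

s1 (pos 1,3,5,7,9,11,13,15): 0⊕0⊕0⊕0⊕1⊕1⊕0⊕0 = 0
s2 (pos 2,3,6,7,10,11,14,15): 1⊕0⊕0⊕0⊕1⊕1⊕1⊕0 = 0
s4 (pos 4,5,6,7,12,13,14,15): 0⊕0⊕0⊕0⊕1⊕0⊕1⊕0 = 0
s8 (pos 8,9,10,11,12,13,14,15): 0⊕1⊕1⊕1⊕1⊕0⊕1⊕0 = 1
Syndrome s8…s1 = 1000 → error at position 8.
Flip position 8: 010000001111010 → 010000011111010
Read data bits from positions 3,5,6,7,9,10,11,12,13,14,15: 00001111010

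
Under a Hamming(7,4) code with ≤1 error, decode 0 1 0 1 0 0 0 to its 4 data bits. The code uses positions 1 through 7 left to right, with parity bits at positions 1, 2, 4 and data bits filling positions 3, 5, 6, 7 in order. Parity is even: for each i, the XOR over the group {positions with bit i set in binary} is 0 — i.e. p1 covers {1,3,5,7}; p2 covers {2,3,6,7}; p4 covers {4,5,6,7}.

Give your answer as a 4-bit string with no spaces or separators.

0010

s1 (pos 1,3,5,7): 0⊕0⊕0⊕0 = 0
s2 (pos 2,3,6,7): 1⊕0⊕0⊕0 = 1
s4 (pos 4,5,6,7): 1⊕0⊕0⊕0 = 1
Syndrome s4…s1 = 110 → error at position 6.
Flip position 6: 0101000 → 0101010
Read data bits from positions 3,5,6,7: 0010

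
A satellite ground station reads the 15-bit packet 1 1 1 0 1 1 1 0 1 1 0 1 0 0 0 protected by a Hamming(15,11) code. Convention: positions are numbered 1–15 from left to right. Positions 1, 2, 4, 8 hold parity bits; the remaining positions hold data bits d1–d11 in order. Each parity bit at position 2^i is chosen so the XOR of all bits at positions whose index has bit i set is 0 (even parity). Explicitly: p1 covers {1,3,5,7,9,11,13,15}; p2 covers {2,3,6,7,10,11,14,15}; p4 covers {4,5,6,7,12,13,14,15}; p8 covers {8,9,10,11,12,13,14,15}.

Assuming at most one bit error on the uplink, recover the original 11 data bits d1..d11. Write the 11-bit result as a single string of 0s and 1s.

11111111000

s1 (pos 1,3,5,7,9,11,13,15): 1⊕1⊕1⊕1⊕1⊕0⊕0⊕0 = 1
s2 (pos 2,3,6,7,10,11,14,15): 1⊕1⊕1⊕1⊕1⊕0⊕0⊕0 = 1
s4 (pos 4,5,6,7,12,13,14,15): 0⊕1⊕1⊕1⊕1⊕0⊕0⊕0 = 0
s8 (pos 8,9,10,11,12,13,14,15): 0⊕1⊕1⊕0⊕1⊕0⊕0⊕0 = 1
Syndrome s8…s1 = 1011 → error at position 11.
Flip position 11: 111011101101000 → 111011101111000
Read data bits from positions 3,5,6,7,9,10,11,12,13,14,15: 11111111000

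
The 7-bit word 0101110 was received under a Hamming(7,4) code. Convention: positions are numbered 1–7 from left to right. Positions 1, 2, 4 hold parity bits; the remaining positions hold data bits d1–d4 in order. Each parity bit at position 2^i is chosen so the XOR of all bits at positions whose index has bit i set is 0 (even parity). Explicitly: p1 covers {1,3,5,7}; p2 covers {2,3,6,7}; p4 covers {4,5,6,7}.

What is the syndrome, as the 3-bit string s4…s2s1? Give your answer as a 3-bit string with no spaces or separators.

s1 (pos 1,3,5,7): 0⊕0⊕1⊕0 = 1
s2 (pos 2,3,6,7): 1⊕0⊕1⊕0 = 0
s4 (pos 4,5,6,7): 1⊕1⊕1⊕0 = 1
Syndrome s4…s1 = 101 → error at position 5.

101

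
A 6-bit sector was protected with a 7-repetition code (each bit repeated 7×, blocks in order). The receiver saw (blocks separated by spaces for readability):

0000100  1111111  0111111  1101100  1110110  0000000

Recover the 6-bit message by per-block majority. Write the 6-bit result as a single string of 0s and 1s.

011110

Block 1 (0000100): 1 one → 0
Block 2 (1111111): 7 ones → 1
Block 3 (0111111): 6 ones → 1
Block 4 (1101100): 4 ones → 1
Block 5 (1110110): 5 ones → 1
Block 6 (0000000): 0 ones → 0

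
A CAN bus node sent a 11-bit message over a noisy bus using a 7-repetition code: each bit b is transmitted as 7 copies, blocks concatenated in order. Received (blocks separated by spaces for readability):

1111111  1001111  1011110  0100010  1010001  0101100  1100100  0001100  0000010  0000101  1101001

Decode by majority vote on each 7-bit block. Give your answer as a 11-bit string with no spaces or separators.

Block 1 (1111111): 7 ones → 1
Block 2 (1001111): 5 ones → 1
Block 3 (1011110): 5 ones → 1
Block 4 (0100010): 2 ones → 0
Block 5 (1010001): 3 ones → 0
Block 6 (0101100): 3 ones → 0
Block 7 (1100100): 3 ones → 0
Block 8 (0001100): 2 ones → 0
Block 9 (0000010): 1 one → 0
Block 10 (0000101): 2 ones → 0
Block 11 (1101001): 4 ones → 1

11100000001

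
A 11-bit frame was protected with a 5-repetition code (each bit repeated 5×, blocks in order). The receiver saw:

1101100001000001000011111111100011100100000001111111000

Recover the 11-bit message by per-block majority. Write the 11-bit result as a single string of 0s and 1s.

10001110010

Block 1 (11011): 4 ones → 1
Block 2 (00001): 1 one → 0
Block 3 (00000): 0 ones → 0
Block 4 (10000): 1 one → 0
Block 5 (11111): 5 ones → 1
Block 6 (11110): 4 ones → 1
Block 7 (00111): 3 ones → 1
Block 8 (00100): 1 one → 0
Block 9 (00000): 0 ones → 0
Block 10 (11111): 5 ones → 1
Block 11 (11000): 2 ones → 0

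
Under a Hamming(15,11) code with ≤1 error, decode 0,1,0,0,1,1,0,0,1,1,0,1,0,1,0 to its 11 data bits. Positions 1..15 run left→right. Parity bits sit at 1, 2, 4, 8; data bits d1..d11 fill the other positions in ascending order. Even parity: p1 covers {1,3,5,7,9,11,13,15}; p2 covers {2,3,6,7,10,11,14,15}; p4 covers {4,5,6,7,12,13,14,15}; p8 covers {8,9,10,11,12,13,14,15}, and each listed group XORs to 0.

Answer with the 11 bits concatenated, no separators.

01101101010

s1 (pos 1,3,5,7,9,11,13,15): 0⊕0⊕1⊕0⊕1⊕0⊕0⊕0 = 0
s2 (pos 2,3,6,7,10,11,14,15): 1⊕0⊕1⊕0⊕1⊕0⊕1⊕0 = 0
s4 (pos 4,5,6,7,12,13,14,15): 0⊕1⊕1⊕0⊕1⊕0⊕1⊕0 = 0
s8 (pos 8,9,10,11,12,13,14,15): 0⊕1⊕1⊕0⊕1⊕0⊕1⊕0 = 0
Syndrome s8…s1 = 0000 → no error.
Read data bits from positions 3,5,6,7,9,10,11,12,13,14,15: 01101101010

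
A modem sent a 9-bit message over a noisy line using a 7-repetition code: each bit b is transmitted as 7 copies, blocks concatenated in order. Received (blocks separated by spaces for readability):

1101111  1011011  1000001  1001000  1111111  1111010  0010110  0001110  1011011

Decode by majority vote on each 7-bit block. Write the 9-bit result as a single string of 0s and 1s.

110011001

Block 1 (1101111): 6 ones → 1
Block 2 (1011011): 5 ones → 1
Block 3 (1000001): 2 ones → 0
Block 4 (1001000): 2 ones → 0
Block 5 (1111111): 7 ones → 1
Block 6 (1111010): 5 ones → 1
Block 7 (0010110): 3 ones → 0
Block 8 (0001110): 3 ones → 0
Block 9 (1011011): 5 ones → 1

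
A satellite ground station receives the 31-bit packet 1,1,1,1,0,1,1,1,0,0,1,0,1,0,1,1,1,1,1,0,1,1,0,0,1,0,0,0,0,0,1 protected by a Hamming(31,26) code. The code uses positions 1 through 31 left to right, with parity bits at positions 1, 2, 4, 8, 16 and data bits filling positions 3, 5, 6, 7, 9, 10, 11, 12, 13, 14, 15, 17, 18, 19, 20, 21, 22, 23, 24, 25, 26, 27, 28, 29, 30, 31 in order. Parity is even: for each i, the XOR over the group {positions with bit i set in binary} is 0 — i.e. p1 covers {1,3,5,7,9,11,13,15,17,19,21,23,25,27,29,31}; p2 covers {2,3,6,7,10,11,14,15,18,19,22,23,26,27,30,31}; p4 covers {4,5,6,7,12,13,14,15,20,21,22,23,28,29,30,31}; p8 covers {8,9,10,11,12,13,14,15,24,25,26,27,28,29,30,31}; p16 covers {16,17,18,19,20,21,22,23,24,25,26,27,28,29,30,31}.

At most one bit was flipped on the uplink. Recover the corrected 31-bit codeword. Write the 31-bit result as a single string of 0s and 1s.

0111011100101011111011001000001

s1 (pos 1,3,5,7,9,11,13,15,17,19,21,23,25,27,29,31): 1⊕1⊕0⊕1⊕0⊕1⊕1⊕1⊕1⊕1⊕1⊕0⊕1⊕0⊕0⊕1 = 1
s2 (pos 2,3,6,7,10,11,14,15,18,19,22,23,26,27,30,31): 1⊕1⊕1⊕1⊕0⊕1⊕0⊕1⊕1⊕1⊕1⊕0⊕0⊕0⊕0⊕1 = 0
s4 (pos 4,5,6,7,12,13,14,15,20,21,22,23,28,29,30,31): 1⊕0⊕1⊕1⊕0⊕1⊕0⊕1⊕0⊕1⊕1⊕0⊕0⊕0⊕0⊕1 = 0
s8 (pos 8,9,10,11,12,13,14,15,24,25,26,27,28,29,30,31): 1⊕0⊕0⊕1⊕0⊕1⊕0⊕1⊕0⊕1⊕0⊕0⊕0⊕0⊕0⊕1 = 0
s16 (pos 16,17,18,19,20,21,22,23,24,25,26,27,28,29,30,31): 1⊕1⊕1⊕1⊕0⊕1⊕1⊕0⊕0⊕1⊕0⊕0⊕0⊕0⊕0⊕1 = 0
Syndrome s16…s1 = 00001 → error at position 1.
Flip position 1: 1111011100101011111011001000001 → 0111011100101011111011001000001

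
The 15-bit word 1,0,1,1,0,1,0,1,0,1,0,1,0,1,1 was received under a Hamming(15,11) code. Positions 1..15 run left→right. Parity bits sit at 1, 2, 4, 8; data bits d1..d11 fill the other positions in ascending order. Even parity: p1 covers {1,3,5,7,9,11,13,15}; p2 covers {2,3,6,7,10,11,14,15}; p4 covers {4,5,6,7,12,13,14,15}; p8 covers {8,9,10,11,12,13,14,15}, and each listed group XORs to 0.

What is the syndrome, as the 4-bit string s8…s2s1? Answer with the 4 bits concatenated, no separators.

s1 (pos 1,3,5,7,9,11,13,15): 1⊕1⊕0⊕0⊕0⊕0⊕0⊕1 = 1
s2 (pos 2,3,6,7,10,11,14,15): 0⊕1⊕1⊕0⊕1⊕0⊕1⊕1 = 1
s4 (pos 4,5,6,7,12,13,14,15): 1⊕0⊕1⊕0⊕1⊕0⊕1⊕1 = 1
s8 (pos 8,9,10,11,12,13,14,15): 1⊕0⊕1⊕0⊕1⊕0⊕1⊕1 = 1
Syndrome s8…s1 = 1111 → error at position 15.

1111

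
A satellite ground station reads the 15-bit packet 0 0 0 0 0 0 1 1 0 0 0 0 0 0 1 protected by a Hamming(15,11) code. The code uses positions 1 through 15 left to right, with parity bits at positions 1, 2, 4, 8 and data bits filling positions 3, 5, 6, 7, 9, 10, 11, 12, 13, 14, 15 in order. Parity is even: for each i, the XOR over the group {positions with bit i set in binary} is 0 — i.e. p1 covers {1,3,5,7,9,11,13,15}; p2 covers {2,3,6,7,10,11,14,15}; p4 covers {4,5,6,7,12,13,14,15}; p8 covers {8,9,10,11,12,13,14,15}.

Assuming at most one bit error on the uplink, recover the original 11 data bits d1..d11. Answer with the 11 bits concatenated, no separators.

00010000001

s1 (pos 1,3,5,7,9,11,13,15): 0⊕0⊕0⊕1⊕0⊕0⊕0⊕1 = 0
s2 (pos 2,3,6,7,10,11,14,15): 0⊕0⊕0⊕1⊕0⊕0⊕0⊕1 = 0
s4 (pos 4,5,6,7,12,13,14,15): 0⊕0⊕0⊕1⊕0⊕0⊕0⊕1 = 0
s8 (pos 8,9,10,11,12,13,14,15): 1⊕0⊕0⊕0⊕0⊕0⊕0⊕1 = 0
Syndrome s8…s1 = 0000 → no error.
Read data bits from positions 3,5,6,7,9,10,11,12,13,14,15: 00010000001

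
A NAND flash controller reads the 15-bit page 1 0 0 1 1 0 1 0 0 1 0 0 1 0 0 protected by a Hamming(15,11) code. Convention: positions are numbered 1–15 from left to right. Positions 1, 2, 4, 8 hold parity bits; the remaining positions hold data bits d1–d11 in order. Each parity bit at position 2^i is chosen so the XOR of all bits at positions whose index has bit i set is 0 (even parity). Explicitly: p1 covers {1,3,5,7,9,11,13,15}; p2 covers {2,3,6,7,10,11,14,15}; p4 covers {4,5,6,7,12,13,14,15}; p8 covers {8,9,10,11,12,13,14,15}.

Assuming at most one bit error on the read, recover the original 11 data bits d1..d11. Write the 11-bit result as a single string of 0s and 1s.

01010100100

s1 (pos 1,3,5,7,9,11,13,15): 1⊕0⊕1⊕1⊕0⊕0⊕1⊕0 = 0
s2 (pos 2,3,6,7,10,11,14,15): 0⊕0⊕0⊕1⊕1⊕0⊕0⊕0 = 0
s4 (pos 4,5,6,7,12,13,14,15): 1⊕1⊕0⊕1⊕0⊕1⊕0⊕0 = 0
s8 (pos 8,9,10,11,12,13,14,15): 0⊕0⊕1⊕0⊕0⊕1⊕0⊕0 = 0
Syndrome s8…s1 = 0000 → no error.
Read data bits from positions 3,5,6,7,9,10,11,12,13,14,15: 01010100100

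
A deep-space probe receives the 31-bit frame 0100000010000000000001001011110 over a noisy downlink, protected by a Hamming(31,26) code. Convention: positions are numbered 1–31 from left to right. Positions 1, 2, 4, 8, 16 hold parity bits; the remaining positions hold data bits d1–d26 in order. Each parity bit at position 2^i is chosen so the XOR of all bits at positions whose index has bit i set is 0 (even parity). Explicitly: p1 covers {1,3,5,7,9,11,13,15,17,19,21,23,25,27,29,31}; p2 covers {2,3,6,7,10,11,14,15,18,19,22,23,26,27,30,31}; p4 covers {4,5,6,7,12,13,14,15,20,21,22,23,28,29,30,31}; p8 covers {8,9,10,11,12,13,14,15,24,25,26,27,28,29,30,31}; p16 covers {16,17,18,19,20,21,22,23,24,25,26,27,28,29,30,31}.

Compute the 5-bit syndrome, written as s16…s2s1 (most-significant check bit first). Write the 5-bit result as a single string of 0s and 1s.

s1 (pos 1,3,5,7,9,11,13,15,17,19,21,23,25,27,29,31): 0⊕0⊕0⊕0⊕1⊕0⊕0⊕0⊕0⊕0⊕0⊕0⊕1⊕1⊕1⊕0 = 0
s2 (pos 2,3,6,7,10,11,14,15,18,19,22,23,26,27,30,31): 1⊕0⊕0⊕0⊕0⊕0⊕0⊕0⊕0⊕0⊕1⊕0⊕0⊕1⊕1⊕0 = 0
s4 (pos 4,5,6,7,12,13,14,15,20,21,22,23,28,29,30,31): 0⊕0⊕0⊕0⊕0⊕0⊕0⊕0⊕0⊕0⊕1⊕0⊕1⊕1⊕1⊕0 = 0
s8 (pos 8,9,10,11,12,13,14,15,24,25,26,27,28,29,30,31): 0⊕1⊕0⊕0⊕0⊕0⊕0⊕0⊕0⊕1⊕0⊕1⊕1⊕1⊕1⊕0 = 0
s16 (pos 16,17,18,19,20,21,22,23,24,25,26,27,28,29,30,31): 0⊕0⊕0⊕0⊕0⊕0⊕1⊕0⊕0⊕1⊕0⊕1⊕1⊕1⊕1⊕0 = 0
Syndrome s16…s1 = 00000 → no error.

00000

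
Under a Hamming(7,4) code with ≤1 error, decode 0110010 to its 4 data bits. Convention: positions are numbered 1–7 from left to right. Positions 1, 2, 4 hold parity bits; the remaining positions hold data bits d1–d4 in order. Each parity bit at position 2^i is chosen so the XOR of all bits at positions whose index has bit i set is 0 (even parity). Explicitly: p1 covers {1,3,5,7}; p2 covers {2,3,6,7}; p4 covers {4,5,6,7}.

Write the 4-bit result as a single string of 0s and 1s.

s1 (pos 1,3,5,7): 0⊕1⊕0⊕0 = 1
s2 (pos 2,3,6,7): 1⊕1⊕1⊕0 = 1
s4 (pos 4,5,6,7): 0⊕0⊕1⊕0 = 1
Syndrome s4…s1 = 111 → error at position 7.
Flip position 7: 0110010 → 0110011
Read data bits from positions 3,5,6,7: 1011

1011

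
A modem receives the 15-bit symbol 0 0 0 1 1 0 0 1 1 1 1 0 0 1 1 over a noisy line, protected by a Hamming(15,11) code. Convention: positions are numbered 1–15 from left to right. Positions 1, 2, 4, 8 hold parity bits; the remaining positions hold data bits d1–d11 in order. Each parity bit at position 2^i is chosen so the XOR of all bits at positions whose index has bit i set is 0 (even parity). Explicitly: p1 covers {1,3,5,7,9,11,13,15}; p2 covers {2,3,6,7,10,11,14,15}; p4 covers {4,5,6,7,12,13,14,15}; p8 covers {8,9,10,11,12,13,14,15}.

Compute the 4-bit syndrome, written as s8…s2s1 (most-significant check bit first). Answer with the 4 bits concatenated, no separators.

0000

s1 (pos 1,3,5,7,9,11,13,15): 0⊕0⊕1⊕0⊕1⊕1⊕0⊕1 = 0
s2 (pos 2,3,6,7,10,11,14,15): 0⊕0⊕0⊕0⊕1⊕1⊕1⊕1 = 0
s4 (pos 4,5,6,7,12,13,14,15): 1⊕1⊕0⊕0⊕0⊕0⊕1⊕1 = 0
s8 (pos 8,9,10,11,12,13,14,15): 1⊕1⊕1⊕1⊕0⊕0⊕1⊕1 = 0
Syndrome s8…s1 = 0000 → no error.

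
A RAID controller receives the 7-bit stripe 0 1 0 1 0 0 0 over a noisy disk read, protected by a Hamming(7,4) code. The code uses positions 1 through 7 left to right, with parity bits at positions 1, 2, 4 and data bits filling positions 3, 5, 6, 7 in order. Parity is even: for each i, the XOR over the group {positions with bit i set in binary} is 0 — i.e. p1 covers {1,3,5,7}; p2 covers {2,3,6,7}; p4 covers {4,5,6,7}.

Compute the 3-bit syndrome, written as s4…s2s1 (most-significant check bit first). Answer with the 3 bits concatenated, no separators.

110

s1 (pos 1,3,5,7): 0⊕0⊕0⊕0 = 0
s2 (pos 2,3,6,7): 1⊕0⊕0⊕0 = 1
s4 (pos 4,5,6,7): 1⊕0⊕0⊕0 = 1
Syndrome s4…s1 = 110 → error at position 6.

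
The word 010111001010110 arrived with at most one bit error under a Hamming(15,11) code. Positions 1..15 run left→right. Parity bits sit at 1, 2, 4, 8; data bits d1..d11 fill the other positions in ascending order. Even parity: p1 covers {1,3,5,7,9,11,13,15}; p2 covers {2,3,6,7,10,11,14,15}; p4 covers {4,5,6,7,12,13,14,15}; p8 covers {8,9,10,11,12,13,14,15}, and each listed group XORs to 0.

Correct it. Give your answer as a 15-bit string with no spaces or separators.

010011001010110

s1 (pos 1,3,5,7,9,11,13,15): 0⊕0⊕1⊕0⊕1⊕1⊕1⊕0 = 0
s2 (pos 2,3,6,7,10,11,14,15): 1⊕0⊕1⊕0⊕0⊕1⊕1⊕0 = 0
s4 (pos 4,5,6,7,12,13,14,15): 1⊕1⊕1⊕0⊕0⊕1⊕1⊕0 = 1
s8 (pos 8,9,10,11,12,13,14,15): 0⊕1⊕0⊕1⊕0⊕1⊕1⊕0 = 0
Syndrome s8…s1 = 0100 → error at position 4.
Flip position 4: 010111001010110 → 010011001010110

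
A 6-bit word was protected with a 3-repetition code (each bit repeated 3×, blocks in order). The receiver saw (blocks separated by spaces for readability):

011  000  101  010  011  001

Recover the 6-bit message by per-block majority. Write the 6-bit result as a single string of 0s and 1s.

Block 1 (011): 2 ones → 1
Block 2 (000): 0 ones → 0
Block 3 (101): 2 ones → 1
Block 4 (010): 1 one → 0
Block 5 (011): 2 ones → 1
Block 6 (001): 1 one → 0

101010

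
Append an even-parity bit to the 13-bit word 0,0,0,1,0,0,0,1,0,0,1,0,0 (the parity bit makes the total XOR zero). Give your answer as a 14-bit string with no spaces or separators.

XOR of the 13 data bits: 0⊕0⊕0⊕1⊕0⊕0⊕0⊕1⊕0⊕0⊕1⊕0⊕0 = 1
Parity bit = 1 (so all 14 bits XOR to 0).

00010001001001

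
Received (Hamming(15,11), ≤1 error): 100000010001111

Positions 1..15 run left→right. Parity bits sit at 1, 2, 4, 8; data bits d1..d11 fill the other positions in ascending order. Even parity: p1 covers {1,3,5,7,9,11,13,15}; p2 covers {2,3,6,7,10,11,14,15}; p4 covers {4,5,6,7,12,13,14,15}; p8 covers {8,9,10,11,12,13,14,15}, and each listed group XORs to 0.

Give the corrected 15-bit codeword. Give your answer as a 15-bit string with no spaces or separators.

100000011001111

s1 (pos 1,3,5,7,9,11,13,15): 1⊕0⊕0⊕0⊕0⊕0⊕1⊕1 = 1
s2 (pos 2,3,6,7,10,11,14,15): 0⊕0⊕0⊕0⊕0⊕0⊕1⊕1 = 0
s4 (pos 4,5,6,7,12,13,14,15): 0⊕0⊕0⊕0⊕1⊕1⊕1⊕1 = 0
s8 (pos 8,9,10,11,12,13,14,15): 1⊕0⊕0⊕0⊕1⊕1⊕1⊕1 = 1
Syndrome s8…s1 = 1001 → error at position 9.
Flip position 9: 100000010001111 → 100000011001111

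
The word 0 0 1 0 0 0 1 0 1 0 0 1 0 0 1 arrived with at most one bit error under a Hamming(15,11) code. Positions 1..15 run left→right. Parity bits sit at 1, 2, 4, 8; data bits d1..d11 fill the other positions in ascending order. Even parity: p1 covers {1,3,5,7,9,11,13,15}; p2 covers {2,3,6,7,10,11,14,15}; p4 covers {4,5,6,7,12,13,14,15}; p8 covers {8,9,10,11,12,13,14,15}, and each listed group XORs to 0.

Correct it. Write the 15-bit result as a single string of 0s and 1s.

s1 (pos 1,3,5,7,9,11,13,15): 0⊕1⊕0⊕1⊕1⊕0⊕0⊕1 = 0
s2 (pos 2,3,6,7,10,11,14,15): 0⊕1⊕0⊕1⊕0⊕0⊕0⊕1 = 1
s4 (pos 4,5,6,7,12,13,14,15): 0⊕0⊕0⊕1⊕1⊕0⊕0⊕1 = 1
s8 (pos 8,9,10,11,12,13,14,15): 0⊕1⊕0⊕0⊕1⊕0⊕0⊕1 = 1
Syndrome s8…s1 = 1110 → error at position 14.
Flip position 14: 001000101001001 → 001000101001011

001000101001011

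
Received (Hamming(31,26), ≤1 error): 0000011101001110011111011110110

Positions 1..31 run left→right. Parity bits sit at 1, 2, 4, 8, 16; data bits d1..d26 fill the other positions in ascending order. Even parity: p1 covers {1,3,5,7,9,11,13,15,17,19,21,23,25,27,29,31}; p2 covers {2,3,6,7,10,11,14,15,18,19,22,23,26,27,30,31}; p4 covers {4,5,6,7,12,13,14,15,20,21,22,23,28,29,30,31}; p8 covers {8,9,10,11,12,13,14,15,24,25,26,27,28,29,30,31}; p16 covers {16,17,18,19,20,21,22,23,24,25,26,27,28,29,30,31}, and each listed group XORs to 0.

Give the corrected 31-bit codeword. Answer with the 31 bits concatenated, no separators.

0000011101001110011111011010110

s1 (pos 1,3,5,7,9,11,13,15,17,19,21,23,25,27,29,31): 0⊕0⊕0⊕1⊕0⊕0⊕1⊕1⊕0⊕1⊕1⊕0⊕1⊕1⊕1⊕0 = 0
s2 (pos 2,3,6,7,10,11,14,15,18,19,22,23,26,27,30,31): 0⊕0⊕1⊕1⊕1⊕0⊕1⊕1⊕1⊕1⊕1⊕0⊕1⊕1⊕1⊕0 = 1
s4 (pos 4,5,6,7,12,13,14,15,20,21,22,23,28,29,30,31): 0⊕0⊕1⊕1⊕0⊕1⊕1⊕1⊕1⊕1⊕1⊕0⊕0⊕1⊕1⊕0 = 0
s8 (pos 8,9,10,11,12,13,14,15,24,25,26,27,28,29,30,31): 1⊕0⊕1⊕0⊕0⊕1⊕1⊕1⊕1⊕1⊕1⊕1⊕0⊕1⊕1⊕0 = 1
s16 (pos 16,17,18,19,20,21,22,23,24,25,26,27,28,29,30,31): 0⊕0⊕1⊕1⊕1⊕1⊕1⊕0⊕1⊕1⊕1⊕1⊕0⊕1⊕1⊕0 = 1
Syndrome s16…s1 = 11010 → error at position 26.
Flip position 26: 0000011101001110011111011110110 → 0000011101001110011111011010110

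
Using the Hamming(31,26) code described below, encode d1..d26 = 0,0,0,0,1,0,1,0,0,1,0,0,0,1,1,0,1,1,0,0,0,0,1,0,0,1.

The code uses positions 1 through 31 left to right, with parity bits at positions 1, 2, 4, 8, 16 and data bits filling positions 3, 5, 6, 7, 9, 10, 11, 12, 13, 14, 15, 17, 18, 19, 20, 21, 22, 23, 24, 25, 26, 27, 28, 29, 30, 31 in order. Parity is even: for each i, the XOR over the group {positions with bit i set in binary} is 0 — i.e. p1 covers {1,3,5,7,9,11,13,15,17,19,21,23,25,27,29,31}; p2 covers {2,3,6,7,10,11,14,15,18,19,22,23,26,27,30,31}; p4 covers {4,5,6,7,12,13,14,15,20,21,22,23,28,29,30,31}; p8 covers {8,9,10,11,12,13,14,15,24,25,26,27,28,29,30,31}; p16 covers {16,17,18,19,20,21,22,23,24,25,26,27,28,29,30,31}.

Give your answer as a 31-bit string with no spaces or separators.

1000000110100100001101100001001

Place data at non-parity positions: p1 p2 0 p4 0 0 0 p8 1 0 1 0 0 1 0 p16 0 0 1 1 0 1 1 0 0 0 0 1 0 0 1
p1 (pos 1,3,5,7,9,11,13,15,17,19,21,23,25,27,29,31): XOR of data positions = 0⊕0⊕0⊕1⊕1⊕0⊕0⊕0⊕1⊕0⊕1⊕0⊕0⊕0⊕1 = 1
p2 (pos 2,3,6,7,10,11,14,15,18,19,22,23,26,27,30,31): XOR of data positions = 0⊕0⊕0⊕0⊕1⊕1⊕0⊕0⊕1⊕1⊕1⊕0⊕0⊕0⊕1 = 0
p4 (pos 4,5,6,7,12,13,14,15,20,21,22,23,28,29,30,31): XOR of data positions = 0⊕0⊕0⊕0⊕0⊕1⊕0⊕1⊕0⊕1⊕1⊕1⊕0⊕0⊕1 = 0
p8 (pos 8,9,10,11,12,13,14,15,24,25,26,27,28,29,30,31): XOR of data positions = 1⊕0⊕1⊕0⊕0⊕1⊕0⊕0⊕0⊕0⊕0⊕1⊕0⊕0⊕1 = 1
p16 (pos 16,17,18,19,20,21,22,23,24,25,26,27,28,29,30,31): XOR of data positions = 0⊕0⊕1⊕1⊕0⊕1⊕1⊕0⊕0⊕0⊕0⊕1⊕0⊕0⊕1 = 0
Codeword: 1000000110100100001101100001001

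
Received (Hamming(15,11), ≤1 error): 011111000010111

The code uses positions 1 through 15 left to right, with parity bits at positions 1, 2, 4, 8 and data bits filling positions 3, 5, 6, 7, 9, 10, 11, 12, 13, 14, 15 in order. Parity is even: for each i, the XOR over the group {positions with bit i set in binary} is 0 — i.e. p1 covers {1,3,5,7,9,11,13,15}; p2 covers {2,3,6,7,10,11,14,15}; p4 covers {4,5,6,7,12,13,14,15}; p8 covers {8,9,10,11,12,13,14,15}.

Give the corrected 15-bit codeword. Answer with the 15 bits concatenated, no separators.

s1 (pos 1,3,5,7,9,11,13,15): 0⊕1⊕1⊕0⊕0⊕1⊕1⊕1 = 1
s2 (pos 2,3,6,7,10,11,14,15): 1⊕1⊕1⊕0⊕0⊕1⊕1⊕1 = 0
s4 (pos 4,5,6,7,12,13,14,15): 1⊕1⊕1⊕0⊕0⊕1⊕1⊕1 = 0
s8 (pos 8,9,10,11,12,13,14,15): 0⊕0⊕0⊕1⊕0⊕1⊕1⊕1 = 0
Syndrome s8…s1 = 0001 → error at position 1.
Flip position 1: 011111000010111 → 111111000010111

111111000010111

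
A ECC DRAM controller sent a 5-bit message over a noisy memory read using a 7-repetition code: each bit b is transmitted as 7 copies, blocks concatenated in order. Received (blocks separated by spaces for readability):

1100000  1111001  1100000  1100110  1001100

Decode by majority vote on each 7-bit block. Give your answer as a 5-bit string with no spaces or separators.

Block 1 (1100000): 2 ones → 0
Block 2 (1111001): 5 ones → 1
Block 3 (1100000): 2 ones → 0
Block 4 (1100110): 4 ones → 1
Block 5 (1001100): 3 ones → 0

01010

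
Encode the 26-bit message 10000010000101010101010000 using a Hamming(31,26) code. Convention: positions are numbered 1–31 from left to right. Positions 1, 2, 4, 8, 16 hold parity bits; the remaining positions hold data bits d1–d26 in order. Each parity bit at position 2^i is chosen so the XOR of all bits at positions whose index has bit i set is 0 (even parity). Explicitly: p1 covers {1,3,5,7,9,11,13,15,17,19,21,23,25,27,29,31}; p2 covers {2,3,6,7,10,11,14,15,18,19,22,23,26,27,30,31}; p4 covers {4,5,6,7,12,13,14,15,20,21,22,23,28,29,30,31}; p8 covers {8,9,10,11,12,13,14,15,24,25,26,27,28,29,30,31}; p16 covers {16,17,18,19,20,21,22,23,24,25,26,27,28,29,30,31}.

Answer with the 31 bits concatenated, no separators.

0110000100100000101010101010000

Place data at non-parity positions: p1 p2 1 p4 0 0 0 p8 0 0 1 0 0 0 0 p16 1 0 1 0 1 0 1 0 1 0 1 0 0 0 0
p1 (pos 1,3,5,7,9,11,13,15,17,19,21,23,25,27,29,31): XOR of data positions = 1⊕0⊕0⊕0⊕1⊕0⊕0⊕1⊕1⊕1⊕1⊕1⊕1⊕0⊕0 = 0
p2 (pos 2,3,6,7,10,11,14,15,18,19,22,23,26,27,30,31): XOR of data positions = 1⊕0⊕0⊕0⊕1⊕0⊕0⊕0⊕1⊕0⊕1⊕0⊕1⊕0⊕0 = 1
p4 (pos 4,5,6,7,12,13,14,15,20,21,22,23,28,29,30,31): XOR of data positions = 0⊕0⊕0⊕0⊕0⊕0⊕0⊕0⊕1⊕0⊕1⊕0⊕0⊕0⊕0 = 0
p8 (pos 8,9,10,11,12,13,14,15,24,25,26,27,28,29,30,31): XOR of data positions = 0⊕0⊕1⊕0⊕0⊕0⊕0⊕0⊕1⊕0⊕1⊕0⊕0⊕0⊕0 = 1
p16 (pos 16,17,18,19,20,21,22,23,24,25,26,27,28,29,30,31): XOR of data positions = 1⊕0⊕1⊕0⊕1⊕0⊕1⊕0⊕1⊕0⊕1⊕0⊕0⊕0⊕0 = 0
Codeword: 0110000100100000101010101010000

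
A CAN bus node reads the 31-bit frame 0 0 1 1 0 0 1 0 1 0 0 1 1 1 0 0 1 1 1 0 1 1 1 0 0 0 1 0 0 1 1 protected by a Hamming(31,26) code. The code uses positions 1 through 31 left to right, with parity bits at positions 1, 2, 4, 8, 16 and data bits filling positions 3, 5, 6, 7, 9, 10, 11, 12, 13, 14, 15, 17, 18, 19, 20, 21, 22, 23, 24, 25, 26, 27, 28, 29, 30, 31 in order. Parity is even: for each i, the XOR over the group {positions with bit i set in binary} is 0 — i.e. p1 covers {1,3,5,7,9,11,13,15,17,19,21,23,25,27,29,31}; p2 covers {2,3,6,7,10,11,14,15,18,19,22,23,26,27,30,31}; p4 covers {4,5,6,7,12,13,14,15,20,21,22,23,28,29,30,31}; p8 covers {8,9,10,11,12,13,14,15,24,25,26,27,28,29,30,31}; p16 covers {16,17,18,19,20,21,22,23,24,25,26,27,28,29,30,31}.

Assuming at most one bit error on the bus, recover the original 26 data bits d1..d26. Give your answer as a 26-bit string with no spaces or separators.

10011001110111011110010011

s1 (pos 1,3,5,7,9,11,13,15,17,19,21,23,25,27,29,31): 0⊕1⊕0⊕1⊕1⊕0⊕1⊕0⊕1⊕1⊕1⊕1⊕0⊕1⊕0⊕1 = 0
s2 (pos 2,3,6,7,10,11,14,15,18,19,22,23,26,27,30,31): 0⊕1⊕0⊕1⊕0⊕0⊕1⊕0⊕1⊕1⊕1⊕1⊕0⊕1⊕1⊕1 = 0
s4 (pos 4,5,6,7,12,13,14,15,20,21,22,23,28,29,30,31): 1⊕0⊕0⊕1⊕1⊕1⊕1⊕0⊕0⊕1⊕1⊕1⊕0⊕0⊕1⊕1 = 0
s8 (pos 8,9,10,11,12,13,14,15,24,25,26,27,28,29,30,31): 0⊕1⊕0⊕0⊕1⊕1⊕1⊕0⊕0⊕0⊕0⊕1⊕0⊕0⊕1⊕1 = 1
s16 (pos 16,17,18,19,20,21,22,23,24,25,26,27,28,29,30,31): 0⊕1⊕1⊕1⊕0⊕1⊕1⊕1⊕0⊕0⊕0⊕1⊕0⊕0⊕1⊕1 = 1
Syndrome s16…s1 = 11000 → error at position 24.
Flip position 24: 0011001010011100111011100010011 → 0011001010011100111011110010011
Read data bits from positions 3,5,6,7,9,10,11,12,13,14,15,17,18,19,20,21,22,23,24,25,26,27,28,29,30,31: 10011001110111011110010011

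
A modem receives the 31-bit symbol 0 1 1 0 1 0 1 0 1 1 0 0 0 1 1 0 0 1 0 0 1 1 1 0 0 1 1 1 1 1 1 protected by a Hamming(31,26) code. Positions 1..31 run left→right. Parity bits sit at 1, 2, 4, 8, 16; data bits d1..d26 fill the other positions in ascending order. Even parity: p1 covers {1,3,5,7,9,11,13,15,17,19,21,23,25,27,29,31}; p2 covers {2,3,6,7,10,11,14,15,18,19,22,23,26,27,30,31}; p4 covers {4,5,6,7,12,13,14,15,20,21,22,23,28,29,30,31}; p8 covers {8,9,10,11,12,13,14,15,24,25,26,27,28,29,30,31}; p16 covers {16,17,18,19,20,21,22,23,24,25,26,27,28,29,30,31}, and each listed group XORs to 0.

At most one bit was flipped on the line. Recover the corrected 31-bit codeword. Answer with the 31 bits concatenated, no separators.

0110111011000110010011100111111

s1 (pos 1,3,5,7,9,11,13,15,17,19,21,23,25,27,29,31): 0⊕1⊕1⊕1⊕1⊕0⊕0⊕1⊕0⊕0⊕1⊕1⊕0⊕1⊕1⊕1 = 0
s2 (pos 2,3,6,7,10,11,14,15,18,19,22,23,26,27,30,31): 1⊕1⊕0⊕1⊕1⊕0⊕1⊕1⊕1⊕0⊕1⊕1⊕1⊕1⊕1⊕1 = 1
s4 (pos 4,5,6,7,12,13,14,15,20,21,22,23,28,29,30,31): 0⊕1⊕0⊕1⊕0⊕0⊕1⊕1⊕0⊕1⊕1⊕1⊕1⊕1⊕1⊕1 = 1
s8 (pos 8,9,10,11,12,13,14,15,24,25,26,27,28,29,30,31): 0⊕1⊕1⊕0⊕0⊕0⊕1⊕1⊕0⊕0⊕1⊕1⊕1⊕1⊕1⊕1 = 0
s16 (pos 16,17,18,19,20,21,22,23,24,25,26,27,28,29,30,31): 0⊕0⊕1⊕0⊕0⊕1⊕1⊕1⊕0⊕0⊕1⊕1⊕1⊕1⊕1⊕1 = 0
Syndrome s16…s1 = 00110 → error at position 6.
Flip position 6: 0110101011000110010011100111111 → 0110111011000110010011100111111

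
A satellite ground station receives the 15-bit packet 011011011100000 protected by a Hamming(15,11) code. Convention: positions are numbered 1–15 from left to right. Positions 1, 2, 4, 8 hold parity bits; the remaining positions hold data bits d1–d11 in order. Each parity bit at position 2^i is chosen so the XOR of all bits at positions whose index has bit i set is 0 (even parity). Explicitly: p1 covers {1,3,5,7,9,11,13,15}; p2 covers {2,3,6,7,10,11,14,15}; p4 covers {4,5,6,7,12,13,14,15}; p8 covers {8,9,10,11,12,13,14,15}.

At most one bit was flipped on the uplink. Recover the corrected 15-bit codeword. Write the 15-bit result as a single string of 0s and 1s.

s1 (pos 1,3,5,7,9,11,13,15): 0⊕1⊕1⊕0⊕1⊕0⊕0⊕0 = 1
s2 (pos 2,3,6,7,10,11,14,15): 1⊕1⊕1⊕0⊕1⊕0⊕0⊕0 = 0
s4 (pos 4,5,6,7,12,13,14,15): 0⊕1⊕1⊕0⊕0⊕0⊕0⊕0 = 0
s8 (pos 8,9,10,11,12,13,14,15): 1⊕1⊕1⊕0⊕0⊕0⊕0⊕0 = 1
Syndrome s8…s1 = 1001 → error at position 9.
Flip position 9: 011011011100000 → 011011010100000

011011010100000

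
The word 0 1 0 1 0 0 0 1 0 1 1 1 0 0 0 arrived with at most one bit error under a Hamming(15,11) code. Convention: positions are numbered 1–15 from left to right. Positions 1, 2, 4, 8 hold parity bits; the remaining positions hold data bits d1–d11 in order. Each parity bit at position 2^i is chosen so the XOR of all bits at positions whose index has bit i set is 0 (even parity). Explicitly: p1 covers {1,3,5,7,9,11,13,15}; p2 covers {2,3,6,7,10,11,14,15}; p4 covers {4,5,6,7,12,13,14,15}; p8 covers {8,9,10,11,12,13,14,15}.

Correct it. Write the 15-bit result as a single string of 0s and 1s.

s1 (pos 1,3,5,7,9,11,13,15): 0⊕0⊕0⊕0⊕0⊕1⊕0⊕0 = 1
s2 (pos 2,3,6,7,10,11,14,15): 1⊕0⊕0⊕0⊕1⊕1⊕0⊕0 = 1
s4 (pos 4,5,6,7,12,13,14,15): 1⊕0⊕0⊕0⊕1⊕0⊕0⊕0 = 0
s8 (pos 8,9,10,11,12,13,14,15): 1⊕0⊕1⊕1⊕1⊕0⊕0⊕0 = 0
Syndrome s8…s1 = 0011 → error at position 3.
Flip position 3: 010100010111000 → 011100010111000

011100010111000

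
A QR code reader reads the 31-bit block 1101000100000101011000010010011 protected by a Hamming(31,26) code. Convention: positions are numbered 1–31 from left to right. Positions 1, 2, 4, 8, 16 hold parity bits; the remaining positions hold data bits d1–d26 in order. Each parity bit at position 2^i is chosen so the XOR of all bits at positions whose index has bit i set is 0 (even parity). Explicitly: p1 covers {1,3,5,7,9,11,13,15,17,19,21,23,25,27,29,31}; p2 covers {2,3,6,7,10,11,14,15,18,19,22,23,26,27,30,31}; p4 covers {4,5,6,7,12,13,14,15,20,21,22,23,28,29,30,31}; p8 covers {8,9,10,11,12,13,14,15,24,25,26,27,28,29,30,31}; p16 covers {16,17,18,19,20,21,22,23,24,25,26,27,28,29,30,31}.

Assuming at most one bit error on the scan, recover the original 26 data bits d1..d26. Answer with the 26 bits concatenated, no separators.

s1 (pos 1,3,5,7,9,11,13,15,17,19,21,23,25,27,29,31): 1⊕0⊕0⊕0⊕0⊕0⊕0⊕0⊕0⊕1⊕0⊕0⊕0⊕1⊕0⊕1 = 0
s2 (pos 2,3,6,7,10,11,14,15,18,19,22,23,26,27,30,31): 1⊕0⊕0⊕0⊕0⊕0⊕1⊕0⊕1⊕1⊕0⊕0⊕0⊕1⊕1⊕1 = 1
s4 (pos 4,5,6,7,12,13,14,15,20,21,22,23,28,29,30,31): 1⊕0⊕0⊕0⊕0⊕0⊕1⊕0⊕0⊕0⊕0⊕0⊕0⊕0⊕1⊕1 = 0
s8 (pos 8,9,10,11,12,13,14,15,24,25,26,27,28,29,30,31): 1⊕0⊕0⊕0⊕0⊕0⊕1⊕0⊕1⊕0⊕0⊕1⊕0⊕0⊕1⊕1 = 0
s16 (pos 16,17,18,19,20,21,22,23,24,25,26,27,28,29,30,31): 1⊕0⊕1⊕1⊕0⊕0⊕0⊕0⊕1⊕0⊕0⊕1⊕0⊕0⊕1⊕1 = 1
Syndrome s16…s1 = 10010 → error at position 18.
Flip position 18: 1101000100000101011000010010011 → 1101000100000101001000010010011
Read data bits from positions 3,5,6,7,9,10,11,12,13,14,15,17,18,19,20,21,22,23,24,25,26,27,28,29,30,31: 00000000010001000010010011

00000000010001000010010011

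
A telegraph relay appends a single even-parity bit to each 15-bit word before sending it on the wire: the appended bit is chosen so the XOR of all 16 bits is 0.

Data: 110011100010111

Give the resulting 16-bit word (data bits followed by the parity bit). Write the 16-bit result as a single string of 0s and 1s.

1100111000101111

XOR of the 15 data bits: 1⊕1⊕0⊕0⊕1⊕1⊕1⊕0⊕0⊕0⊕1⊕0⊕1⊕1⊕1 = 1
Parity bit = 1 (so all 16 bits XOR to 0).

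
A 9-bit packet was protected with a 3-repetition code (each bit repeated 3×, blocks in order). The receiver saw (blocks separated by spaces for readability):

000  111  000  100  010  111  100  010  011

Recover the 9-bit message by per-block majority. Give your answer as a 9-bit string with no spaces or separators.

Block 1 (000): 0 ones → 0
Block 2 (111): 3 ones → 1
Block 3 (000): 0 ones → 0
Block 4 (100): 1 one → 0
Block 5 (010): 1 one → 0
Block 6 (111): 3 ones → 1
Block 7 (100): 1 one → 0
Block 8 (010): 1 one → 0
Block 9 (011): 2 ones → 1

010001001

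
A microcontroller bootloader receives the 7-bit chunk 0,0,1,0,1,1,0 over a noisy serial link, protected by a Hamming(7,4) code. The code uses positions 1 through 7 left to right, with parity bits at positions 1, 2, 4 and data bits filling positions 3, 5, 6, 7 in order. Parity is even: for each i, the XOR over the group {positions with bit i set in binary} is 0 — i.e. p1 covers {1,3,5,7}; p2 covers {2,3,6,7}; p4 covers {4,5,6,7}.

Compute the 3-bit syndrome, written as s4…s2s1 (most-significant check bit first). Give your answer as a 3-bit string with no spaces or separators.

s1 (pos 1,3,5,7): 0⊕1⊕1⊕0 = 0
s2 (pos 2,3,6,7): 0⊕1⊕1⊕0 = 0
s4 (pos 4,5,6,7): 0⊕1⊕1⊕0 = 0
Syndrome s4…s1 = 000 → no error.

000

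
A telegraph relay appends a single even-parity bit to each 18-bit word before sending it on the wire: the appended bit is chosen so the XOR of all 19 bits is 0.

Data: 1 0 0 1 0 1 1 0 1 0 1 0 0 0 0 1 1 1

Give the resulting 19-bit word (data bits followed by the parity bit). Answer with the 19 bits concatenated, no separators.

XOR of the 18 data bits: 1⊕0⊕0⊕1⊕0⊕1⊕1⊕0⊕1⊕0⊕1⊕0⊕0⊕0⊕0⊕1⊕1⊕1 = 1
Parity bit = 1 (so all 19 bits XOR to 0).

1001011010100001111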